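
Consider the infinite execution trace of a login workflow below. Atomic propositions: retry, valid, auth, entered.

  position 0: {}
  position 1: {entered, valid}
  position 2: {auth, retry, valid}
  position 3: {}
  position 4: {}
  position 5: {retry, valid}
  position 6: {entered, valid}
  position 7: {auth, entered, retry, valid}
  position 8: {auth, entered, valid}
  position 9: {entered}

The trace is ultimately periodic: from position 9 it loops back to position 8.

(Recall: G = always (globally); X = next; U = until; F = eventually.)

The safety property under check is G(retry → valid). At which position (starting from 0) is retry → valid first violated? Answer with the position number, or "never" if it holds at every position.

retry → valid holds at every position 0..9, and those are all the positions the trace ever visits, so the invariant G(retry → valid) is never violated.

never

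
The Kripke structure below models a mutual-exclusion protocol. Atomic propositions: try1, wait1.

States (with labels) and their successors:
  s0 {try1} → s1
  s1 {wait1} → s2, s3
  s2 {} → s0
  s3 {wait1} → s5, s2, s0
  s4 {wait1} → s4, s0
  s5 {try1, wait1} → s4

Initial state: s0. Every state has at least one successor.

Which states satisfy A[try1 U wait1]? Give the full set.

States satisfying try1: {s0, s5}.
States satisfying wait1: {s1, s3, s4, s5}.
States satisfying A[try1 U wait1]: {s0, s1, s3, s4, s5}.

{s0, s1, s3, s4, s5}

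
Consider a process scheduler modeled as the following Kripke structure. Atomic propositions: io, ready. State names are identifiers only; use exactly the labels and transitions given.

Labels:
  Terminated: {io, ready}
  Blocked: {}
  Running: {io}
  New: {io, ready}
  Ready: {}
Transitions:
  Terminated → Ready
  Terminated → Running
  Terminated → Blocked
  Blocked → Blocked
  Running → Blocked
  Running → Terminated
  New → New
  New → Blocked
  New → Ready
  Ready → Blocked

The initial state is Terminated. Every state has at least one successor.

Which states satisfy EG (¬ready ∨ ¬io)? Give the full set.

{Blocked, Running, Ready}

States satisfying ¬ready ∨ ¬io: {Blocked, Running, Ready}.
States satisfying EG (¬ready ∨ ¬io): {Blocked, Running, Ready}.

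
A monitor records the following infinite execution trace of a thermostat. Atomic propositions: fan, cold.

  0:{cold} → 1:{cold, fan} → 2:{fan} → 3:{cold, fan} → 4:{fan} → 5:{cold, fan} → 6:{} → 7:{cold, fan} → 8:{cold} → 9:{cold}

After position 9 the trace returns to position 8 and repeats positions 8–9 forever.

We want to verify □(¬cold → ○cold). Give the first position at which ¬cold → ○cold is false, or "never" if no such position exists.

never

¬cold → ○cold holds at every position 0..9, and those are all the positions the trace ever visits, so the invariant □(¬cold → ○cold) is never violated.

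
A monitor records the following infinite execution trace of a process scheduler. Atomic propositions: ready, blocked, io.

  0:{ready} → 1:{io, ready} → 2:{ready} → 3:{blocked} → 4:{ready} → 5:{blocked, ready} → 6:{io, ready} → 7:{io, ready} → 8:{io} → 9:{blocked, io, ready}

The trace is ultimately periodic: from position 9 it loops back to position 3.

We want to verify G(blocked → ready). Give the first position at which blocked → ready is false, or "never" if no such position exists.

3

Check blocked → ready at each position in order: 0 ✓, 1 ✓, 2 ✓.
At position 3 the labels are {blocked}, so blocked → ready is false there. This is the first violation.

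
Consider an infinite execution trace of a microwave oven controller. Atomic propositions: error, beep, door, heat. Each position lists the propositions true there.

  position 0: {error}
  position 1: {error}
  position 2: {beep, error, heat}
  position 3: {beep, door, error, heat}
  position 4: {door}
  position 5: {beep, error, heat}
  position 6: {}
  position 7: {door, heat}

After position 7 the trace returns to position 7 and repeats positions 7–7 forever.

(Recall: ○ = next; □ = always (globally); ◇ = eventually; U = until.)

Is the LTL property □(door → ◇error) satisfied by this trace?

Does not hold

door → ◇error must hold at every position from 0 onward. It fails at position 7, so □(door → ◇error) is false.
Positions where door holds: 3, 4, 7.
Check ◇error at each: 3→ok, 4→ok, 7→fails.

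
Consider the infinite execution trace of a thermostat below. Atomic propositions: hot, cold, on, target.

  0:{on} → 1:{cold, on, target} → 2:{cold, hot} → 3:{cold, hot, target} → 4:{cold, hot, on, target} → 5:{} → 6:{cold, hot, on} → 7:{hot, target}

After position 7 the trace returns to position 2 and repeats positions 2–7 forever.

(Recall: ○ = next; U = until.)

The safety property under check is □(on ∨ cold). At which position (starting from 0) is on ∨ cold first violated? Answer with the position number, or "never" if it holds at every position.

5

Check on ∨ cold at each position in order: 0 ✓, 1 ✓, 2 ✓, 3 ✓, 4 ✓.
At position 5 the labels are {}, so on ∨ cold is false there. This is the first violation.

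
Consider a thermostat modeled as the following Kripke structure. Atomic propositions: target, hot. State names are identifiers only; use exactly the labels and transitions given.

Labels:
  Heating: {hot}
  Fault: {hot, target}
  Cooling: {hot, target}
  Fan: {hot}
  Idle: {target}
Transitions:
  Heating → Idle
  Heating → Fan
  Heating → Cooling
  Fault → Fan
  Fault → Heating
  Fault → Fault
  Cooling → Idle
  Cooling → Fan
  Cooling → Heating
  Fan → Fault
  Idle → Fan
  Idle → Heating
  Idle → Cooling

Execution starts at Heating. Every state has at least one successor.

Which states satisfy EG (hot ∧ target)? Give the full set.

States satisfying hot ∧ target: {Fault, Cooling}.
States satisfying EG (hot ∧ target): {Fault}.

{Fault}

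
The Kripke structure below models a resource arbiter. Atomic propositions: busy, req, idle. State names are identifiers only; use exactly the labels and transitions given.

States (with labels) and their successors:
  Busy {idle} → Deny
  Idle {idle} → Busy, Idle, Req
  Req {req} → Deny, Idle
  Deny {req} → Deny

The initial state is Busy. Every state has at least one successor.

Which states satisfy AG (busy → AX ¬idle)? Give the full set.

{Busy, Idle, Req, Deny}

States satisfying busy → AX ¬idle: {Busy, Idle, Req, Deny}.
States satisfying AG (busy → AX ¬idle): {Busy, Idle, Req, Deny}.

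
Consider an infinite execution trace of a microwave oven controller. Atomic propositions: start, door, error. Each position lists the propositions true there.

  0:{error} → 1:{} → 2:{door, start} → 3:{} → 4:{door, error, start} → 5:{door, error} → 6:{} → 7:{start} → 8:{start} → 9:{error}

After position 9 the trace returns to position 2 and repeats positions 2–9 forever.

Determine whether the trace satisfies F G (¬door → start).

G (¬door → start) is false at every position 0..9, so it never becomes true and F G (¬door → start) fails.

Violated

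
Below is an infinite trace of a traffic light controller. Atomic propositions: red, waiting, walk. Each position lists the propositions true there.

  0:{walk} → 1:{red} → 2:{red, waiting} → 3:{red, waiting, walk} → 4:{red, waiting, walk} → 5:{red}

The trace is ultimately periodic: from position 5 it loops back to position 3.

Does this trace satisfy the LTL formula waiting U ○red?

Holds

Walking from position 0: ○red first holds at position 0, and waiting holds at every earlier position along the way, so waiting U ○red holds.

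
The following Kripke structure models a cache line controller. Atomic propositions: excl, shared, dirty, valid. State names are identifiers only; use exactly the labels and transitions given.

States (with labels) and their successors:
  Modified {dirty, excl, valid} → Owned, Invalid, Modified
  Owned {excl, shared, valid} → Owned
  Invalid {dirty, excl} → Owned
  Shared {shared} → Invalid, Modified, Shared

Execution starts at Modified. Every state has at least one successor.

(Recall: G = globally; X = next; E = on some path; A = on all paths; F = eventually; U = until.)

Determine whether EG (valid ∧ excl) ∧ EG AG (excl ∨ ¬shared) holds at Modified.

States satisfying valid ∧ excl: {Modified, Owned}.
States satisfying EG (valid ∧ excl): {Modified, Owned}.
States satisfying AG (excl ∨ ¬shared): {Modified, Owned, Invalid}.
States satisfying EG AG (excl ∨ ¬shared): {Modified, Owned, Invalid}.
States satisfying EG (valid ∧ excl) ∧ EG AG (excl ∨ ¬shared): {Modified, Owned}.
Modified ∈ Sat(EG (valid ∧ excl) ∧ EG AG (excl ∨ ¬shared)).

Yes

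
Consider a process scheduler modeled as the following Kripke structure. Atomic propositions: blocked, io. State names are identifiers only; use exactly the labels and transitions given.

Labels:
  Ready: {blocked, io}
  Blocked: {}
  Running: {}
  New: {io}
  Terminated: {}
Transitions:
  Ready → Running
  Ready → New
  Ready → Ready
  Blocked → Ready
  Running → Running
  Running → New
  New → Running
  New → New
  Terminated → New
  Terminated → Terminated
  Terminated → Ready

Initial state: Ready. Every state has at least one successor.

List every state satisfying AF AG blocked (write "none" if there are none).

States satisfying AG blocked: ∅.
States satisfying AF AG blocked: ∅.

none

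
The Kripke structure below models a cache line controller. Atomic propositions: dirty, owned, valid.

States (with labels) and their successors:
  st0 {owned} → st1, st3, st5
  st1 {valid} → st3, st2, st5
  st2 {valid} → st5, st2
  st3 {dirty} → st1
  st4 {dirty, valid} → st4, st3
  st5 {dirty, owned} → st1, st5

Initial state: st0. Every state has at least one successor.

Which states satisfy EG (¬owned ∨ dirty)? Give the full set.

{st1, st2, st3, st4, st5}

States satisfying ¬owned ∨ dirty: {st1, st2, st3, st4, st5}.
States satisfying EG (¬owned ∨ dirty): {st1, st2, st3, st4, st5}.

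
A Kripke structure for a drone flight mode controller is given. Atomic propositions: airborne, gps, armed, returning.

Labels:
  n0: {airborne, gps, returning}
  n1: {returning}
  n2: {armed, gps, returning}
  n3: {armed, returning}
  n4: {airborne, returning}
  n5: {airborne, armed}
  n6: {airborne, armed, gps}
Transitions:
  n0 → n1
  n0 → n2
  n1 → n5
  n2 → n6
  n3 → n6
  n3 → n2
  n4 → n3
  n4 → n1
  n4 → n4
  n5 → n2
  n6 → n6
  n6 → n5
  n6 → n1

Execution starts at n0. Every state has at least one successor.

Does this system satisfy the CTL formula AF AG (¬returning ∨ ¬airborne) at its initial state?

Satisfied

States satisfying AG (¬returning ∨ ¬airborne): {n1, n2, n3, n5, n6}.
States satisfying AF AG (¬returning ∨ ¬airborne): {n0, n1, n2, n3, n5, n6}.
n0 ∈ Sat(AF AG (¬returning ∨ ¬airborne)).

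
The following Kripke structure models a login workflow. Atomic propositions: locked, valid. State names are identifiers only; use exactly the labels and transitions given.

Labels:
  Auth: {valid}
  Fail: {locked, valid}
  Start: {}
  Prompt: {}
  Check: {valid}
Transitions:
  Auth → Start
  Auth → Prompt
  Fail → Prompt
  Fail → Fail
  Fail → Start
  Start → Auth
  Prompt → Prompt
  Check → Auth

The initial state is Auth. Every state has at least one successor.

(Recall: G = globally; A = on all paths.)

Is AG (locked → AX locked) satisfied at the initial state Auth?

Yes

States satisfying locked → AX locked: {Auth, Start, Prompt, Check}.
States satisfying AG (locked → AX locked): {Auth, Start, Prompt, Check}.
Every state reachable from Auth satisfies locked → AX locked.
Auth ∈ Sat(AG (locked → AX locked)).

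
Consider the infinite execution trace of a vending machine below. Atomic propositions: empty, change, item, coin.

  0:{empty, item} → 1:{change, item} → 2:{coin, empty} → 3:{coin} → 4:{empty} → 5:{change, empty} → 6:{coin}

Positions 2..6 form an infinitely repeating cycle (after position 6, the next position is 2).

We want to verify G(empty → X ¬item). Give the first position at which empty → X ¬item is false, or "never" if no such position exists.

At position 0 the labels are {empty, item} and the next position 1 has {change, item}, so empty → X ¬item is false there. This is the first violation.

0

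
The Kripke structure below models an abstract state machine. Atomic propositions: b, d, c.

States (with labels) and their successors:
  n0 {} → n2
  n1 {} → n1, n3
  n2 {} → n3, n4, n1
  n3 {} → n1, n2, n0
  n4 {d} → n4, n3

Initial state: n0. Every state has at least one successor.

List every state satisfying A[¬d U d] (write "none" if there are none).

States satisfying ¬d: {n0, n1, n2, n3}.
States satisfying d: {n4}.
States satisfying A[¬d U d]: {n4}.

{n4}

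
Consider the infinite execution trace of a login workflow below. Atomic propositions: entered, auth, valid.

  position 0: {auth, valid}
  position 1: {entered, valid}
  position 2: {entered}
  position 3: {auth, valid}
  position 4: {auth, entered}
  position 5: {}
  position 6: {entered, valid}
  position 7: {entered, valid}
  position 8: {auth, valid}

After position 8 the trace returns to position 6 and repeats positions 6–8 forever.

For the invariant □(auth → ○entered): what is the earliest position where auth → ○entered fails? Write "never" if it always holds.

4

Check auth → ○entered at each position in order: 0 ✓, 1 ✓, 2 ✓, 3 ✓.
At position 4 the labels are {auth, entered} and the next position 5 has {}, so auth → ○entered is false there. This is the first violation.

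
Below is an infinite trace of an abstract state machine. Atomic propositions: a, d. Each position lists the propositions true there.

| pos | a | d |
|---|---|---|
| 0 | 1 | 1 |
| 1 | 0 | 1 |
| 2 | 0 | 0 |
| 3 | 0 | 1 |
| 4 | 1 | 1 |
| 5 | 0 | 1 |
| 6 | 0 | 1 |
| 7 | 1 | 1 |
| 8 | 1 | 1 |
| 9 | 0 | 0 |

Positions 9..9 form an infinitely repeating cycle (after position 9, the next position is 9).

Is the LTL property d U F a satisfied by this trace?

Yes

Walking from position 0: F a first holds at position 0, and d holds at every earlier position along the way, so d U F a holds.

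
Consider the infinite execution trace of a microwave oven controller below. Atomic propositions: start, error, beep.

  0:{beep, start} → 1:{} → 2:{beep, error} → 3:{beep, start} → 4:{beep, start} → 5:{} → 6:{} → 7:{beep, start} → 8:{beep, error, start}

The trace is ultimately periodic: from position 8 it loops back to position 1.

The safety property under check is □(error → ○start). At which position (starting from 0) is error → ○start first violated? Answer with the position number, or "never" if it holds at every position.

8

Check error → ○start at each position in order: 0 ✓, 1 ✓, 2 ✓, 3 ✓, 4 ✓, 5 ✓, 6 ✓, 7 ✓.
At position 8 the labels are {beep, error, start} and the next position 1 has {}, so error → ○start is false there. This is the first violation.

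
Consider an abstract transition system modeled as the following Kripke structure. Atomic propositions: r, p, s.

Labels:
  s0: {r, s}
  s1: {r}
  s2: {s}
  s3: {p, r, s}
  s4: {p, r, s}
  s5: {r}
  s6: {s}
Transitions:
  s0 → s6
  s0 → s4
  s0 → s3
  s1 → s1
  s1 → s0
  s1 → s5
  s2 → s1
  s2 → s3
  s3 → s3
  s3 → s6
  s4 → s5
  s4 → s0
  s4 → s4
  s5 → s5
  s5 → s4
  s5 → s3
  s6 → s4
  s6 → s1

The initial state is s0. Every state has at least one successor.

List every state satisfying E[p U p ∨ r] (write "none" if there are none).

{s0, s1, s3, s4, s5}

States satisfying p: {s3, s4}.
States satisfying p ∨ r: {s0, s1, s3, s4, s5}.
States satisfying E[p U p ∨ r]: {s0, s1, s3, s4, s5}.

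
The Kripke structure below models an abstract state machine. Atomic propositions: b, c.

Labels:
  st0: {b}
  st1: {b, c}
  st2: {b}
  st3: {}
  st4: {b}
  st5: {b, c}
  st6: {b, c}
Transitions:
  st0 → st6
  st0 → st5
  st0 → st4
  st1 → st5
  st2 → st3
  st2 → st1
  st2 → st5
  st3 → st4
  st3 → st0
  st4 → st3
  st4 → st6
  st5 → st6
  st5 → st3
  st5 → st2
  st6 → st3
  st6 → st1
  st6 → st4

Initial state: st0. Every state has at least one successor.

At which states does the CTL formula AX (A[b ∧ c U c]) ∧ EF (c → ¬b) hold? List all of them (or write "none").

{st1}

States satisfying A[b ∧ c U c]: {st1, st5, st6}.
States satisfying AX (A[b ∧ c U c]): {st1}.
States satisfying c → ¬b: {st0, st2, st3, st4}.
States satisfying EF (c → ¬b): {st0, st1, st2, st3, st4, st5, st6}.
States satisfying AX (A[b ∧ c U c]) ∧ EF (c → ¬b): {st1}.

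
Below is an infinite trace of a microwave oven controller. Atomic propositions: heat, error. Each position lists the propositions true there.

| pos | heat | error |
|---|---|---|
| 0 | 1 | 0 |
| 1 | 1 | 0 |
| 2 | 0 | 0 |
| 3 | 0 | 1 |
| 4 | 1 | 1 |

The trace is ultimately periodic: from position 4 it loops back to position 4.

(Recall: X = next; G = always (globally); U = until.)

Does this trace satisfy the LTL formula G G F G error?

Satisfied

G F G error holds at every position 0..4, and those are all positions ever visited, so G G F G error holds.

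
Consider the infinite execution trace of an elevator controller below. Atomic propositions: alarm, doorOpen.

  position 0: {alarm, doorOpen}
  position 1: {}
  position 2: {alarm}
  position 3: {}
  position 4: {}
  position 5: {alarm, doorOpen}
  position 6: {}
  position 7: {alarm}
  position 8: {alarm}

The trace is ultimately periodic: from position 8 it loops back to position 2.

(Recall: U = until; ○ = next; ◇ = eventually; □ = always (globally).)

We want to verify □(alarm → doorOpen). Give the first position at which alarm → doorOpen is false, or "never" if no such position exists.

Check alarm → doorOpen at each position in order: 0 ✓, 1 ✓.
At position 2 the labels are {alarm}, so alarm → doorOpen is false there. This is the first violation.

2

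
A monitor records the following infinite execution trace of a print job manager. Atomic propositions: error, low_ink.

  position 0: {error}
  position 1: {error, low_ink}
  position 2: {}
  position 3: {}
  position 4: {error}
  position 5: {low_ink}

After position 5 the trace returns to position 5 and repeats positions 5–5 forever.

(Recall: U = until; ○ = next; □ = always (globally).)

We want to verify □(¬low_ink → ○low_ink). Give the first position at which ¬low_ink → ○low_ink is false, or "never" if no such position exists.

Check ¬low_ink → ○low_ink at each position in order: 0 ✓, 1 ✓.
At position 2 the labels are {} and the next position 3 has {}, so ¬low_ink → ○low_ink is false there. This is the first violation.

2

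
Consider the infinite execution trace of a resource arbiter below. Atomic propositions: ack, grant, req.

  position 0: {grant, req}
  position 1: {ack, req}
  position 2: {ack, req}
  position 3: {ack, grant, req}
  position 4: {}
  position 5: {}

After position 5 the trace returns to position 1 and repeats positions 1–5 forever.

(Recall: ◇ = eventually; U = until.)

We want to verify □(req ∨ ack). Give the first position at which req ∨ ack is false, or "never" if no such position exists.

Check req ∨ ack at each position in order: 0 ✓, 1 ✓, 2 ✓, 3 ✓.
At position 4 the labels are {}, so req ∨ ack is false there. This is the first violation.

4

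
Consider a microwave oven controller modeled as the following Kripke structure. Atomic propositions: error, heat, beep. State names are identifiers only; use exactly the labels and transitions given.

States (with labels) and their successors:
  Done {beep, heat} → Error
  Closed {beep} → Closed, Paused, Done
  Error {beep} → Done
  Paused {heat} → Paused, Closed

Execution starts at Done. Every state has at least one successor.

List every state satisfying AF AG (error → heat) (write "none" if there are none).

{Done, Closed, Error, Paused}

States satisfying AG (error → heat): {Done, Closed, Error, Paused}.
States satisfying AF AG (error → heat): {Done, Closed, Error, Paused}.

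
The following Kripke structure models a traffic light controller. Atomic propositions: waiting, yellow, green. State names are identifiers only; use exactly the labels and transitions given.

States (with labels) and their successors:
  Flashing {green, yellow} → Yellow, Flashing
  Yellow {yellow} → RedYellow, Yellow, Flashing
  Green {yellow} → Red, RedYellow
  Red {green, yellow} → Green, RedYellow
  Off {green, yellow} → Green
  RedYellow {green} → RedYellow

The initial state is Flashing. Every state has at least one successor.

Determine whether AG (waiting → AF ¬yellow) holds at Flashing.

Satisfied

States satisfying waiting → AF ¬yellow: {Flashing, Yellow, Green, Red, Off, RedYellow}.
States satisfying AG (waiting → AF ¬yellow): {Flashing, Yellow, Green, Red, Off, RedYellow}.
Every state reachable from Flashing satisfies waiting → AF ¬yellow.
Flashing ∈ Sat(AG (waiting → AF ¬yellow)).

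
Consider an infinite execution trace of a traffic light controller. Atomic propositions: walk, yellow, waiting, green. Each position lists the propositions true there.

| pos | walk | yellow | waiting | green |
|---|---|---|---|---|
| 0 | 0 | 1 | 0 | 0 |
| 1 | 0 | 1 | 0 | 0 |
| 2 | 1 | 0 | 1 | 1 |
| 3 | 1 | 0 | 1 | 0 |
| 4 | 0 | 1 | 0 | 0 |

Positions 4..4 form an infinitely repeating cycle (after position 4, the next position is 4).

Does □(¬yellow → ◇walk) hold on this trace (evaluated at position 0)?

¬yellow → ◇walk holds at every position 0..4, and those are all positions ever visited, so □(¬yellow → ◇walk) holds.
Positions where ¬yellow holds: 2, 3.
Check ◇walk at each: 2→ok, 3→ok.

Holds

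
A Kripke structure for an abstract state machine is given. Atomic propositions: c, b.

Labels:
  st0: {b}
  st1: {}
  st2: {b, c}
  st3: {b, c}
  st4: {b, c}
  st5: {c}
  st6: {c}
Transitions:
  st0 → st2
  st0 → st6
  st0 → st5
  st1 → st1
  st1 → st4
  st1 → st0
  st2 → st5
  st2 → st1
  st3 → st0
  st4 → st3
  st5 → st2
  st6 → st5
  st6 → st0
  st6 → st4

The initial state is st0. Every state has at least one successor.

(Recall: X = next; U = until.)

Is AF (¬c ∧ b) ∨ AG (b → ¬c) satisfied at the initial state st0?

States satisfying ¬c ∧ b: {st0}.
States satisfying AF (¬c ∧ b): {st0, st3, st4}.
States satisfying b → ¬c: {st0, st1, st5, st6}.
States satisfying AG (b → ¬c): ∅.
States satisfying AF (¬c ∧ b) ∨ AG (b → ¬c): {st0, st3, st4}.
st0 ∈ Sat(AF (¬c ∧ b) ∨ AG (b → ¬c)).

Satisfied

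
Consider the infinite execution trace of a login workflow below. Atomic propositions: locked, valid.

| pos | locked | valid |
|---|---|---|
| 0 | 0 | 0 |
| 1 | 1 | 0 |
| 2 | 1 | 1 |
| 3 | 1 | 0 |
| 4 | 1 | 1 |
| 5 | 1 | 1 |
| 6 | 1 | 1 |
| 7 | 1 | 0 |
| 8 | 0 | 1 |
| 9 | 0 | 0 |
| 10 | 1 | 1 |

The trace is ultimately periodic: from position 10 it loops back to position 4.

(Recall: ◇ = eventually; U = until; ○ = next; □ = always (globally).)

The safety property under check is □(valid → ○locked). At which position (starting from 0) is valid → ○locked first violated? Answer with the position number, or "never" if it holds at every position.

8

Check valid → ○locked at each position in order: 0 ✓, 1 ✓, 2 ✓, 3 ✓, 4 ✓, 5 ✓, 6 ✓, 7 ✓.
At position 8 the labels are {valid} and the next position 9 has {}, so valid → ○locked is false there. This is the first violation.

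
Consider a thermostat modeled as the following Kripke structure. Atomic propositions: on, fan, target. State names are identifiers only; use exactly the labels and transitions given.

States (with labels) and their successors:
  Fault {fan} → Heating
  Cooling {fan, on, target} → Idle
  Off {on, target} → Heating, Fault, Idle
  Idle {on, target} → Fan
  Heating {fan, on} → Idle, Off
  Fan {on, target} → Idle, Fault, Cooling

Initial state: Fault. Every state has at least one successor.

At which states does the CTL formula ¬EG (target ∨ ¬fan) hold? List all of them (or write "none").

{Fault, Heating}

States satisfying target ∨ ¬fan: {Cooling, Off, Idle, Fan}.
States satisfying EG (target ∨ ¬fan): {Cooling, Off, Idle, Fan}.
States satisfying ¬EG (target ∨ ¬fan): {Fault, Heating}.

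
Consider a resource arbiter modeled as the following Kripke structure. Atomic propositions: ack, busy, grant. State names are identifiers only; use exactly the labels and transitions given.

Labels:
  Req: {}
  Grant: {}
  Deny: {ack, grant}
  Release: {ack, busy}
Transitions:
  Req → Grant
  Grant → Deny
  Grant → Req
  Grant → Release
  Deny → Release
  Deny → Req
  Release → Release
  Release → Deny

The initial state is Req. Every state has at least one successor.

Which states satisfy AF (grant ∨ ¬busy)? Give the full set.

States satisfying grant ∨ ¬busy: {Req, Grant, Deny}.
States satisfying AF (grant ∨ ¬busy): {Req, Grant, Deny}.

{Req, Grant, Deny}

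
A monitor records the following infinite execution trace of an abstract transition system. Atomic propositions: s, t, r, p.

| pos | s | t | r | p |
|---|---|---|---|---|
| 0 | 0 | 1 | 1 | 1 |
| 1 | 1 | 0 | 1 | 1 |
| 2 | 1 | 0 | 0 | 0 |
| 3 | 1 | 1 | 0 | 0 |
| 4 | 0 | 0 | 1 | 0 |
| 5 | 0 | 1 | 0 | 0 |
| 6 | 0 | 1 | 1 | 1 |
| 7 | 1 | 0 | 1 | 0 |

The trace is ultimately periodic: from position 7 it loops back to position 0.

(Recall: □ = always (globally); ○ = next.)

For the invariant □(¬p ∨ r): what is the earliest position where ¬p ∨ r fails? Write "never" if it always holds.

¬p ∨ r holds at every position 0..7, and those are all the positions the trace ever visits, so the invariant □(¬p ∨ r) is never violated.

never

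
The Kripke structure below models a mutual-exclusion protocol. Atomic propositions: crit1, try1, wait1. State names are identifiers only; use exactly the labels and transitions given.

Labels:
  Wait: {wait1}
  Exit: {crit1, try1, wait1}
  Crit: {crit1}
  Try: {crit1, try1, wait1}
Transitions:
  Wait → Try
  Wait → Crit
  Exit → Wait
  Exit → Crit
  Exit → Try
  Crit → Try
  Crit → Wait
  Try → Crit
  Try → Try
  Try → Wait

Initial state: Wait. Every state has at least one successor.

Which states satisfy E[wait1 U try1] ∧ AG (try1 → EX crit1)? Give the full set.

{Wait, Exit, Try}

States satisfying wait1: {Wait, Exit, Try}.
States satisfying try1: {Exit, Try}.
States satisfying E[wait1 U try1]: {Wait, Exit, Try}.
States satisfying try1 → EX crit1: {Wait, Exit, Crit, Try}.
States satisfying AG (try1 → EX crit1): {Wait, Exit, Crit, Try}.
States satisfying E[wait1 U try1] ∧ AG (try1 → EX crit1): {Wait, Exit, Try}.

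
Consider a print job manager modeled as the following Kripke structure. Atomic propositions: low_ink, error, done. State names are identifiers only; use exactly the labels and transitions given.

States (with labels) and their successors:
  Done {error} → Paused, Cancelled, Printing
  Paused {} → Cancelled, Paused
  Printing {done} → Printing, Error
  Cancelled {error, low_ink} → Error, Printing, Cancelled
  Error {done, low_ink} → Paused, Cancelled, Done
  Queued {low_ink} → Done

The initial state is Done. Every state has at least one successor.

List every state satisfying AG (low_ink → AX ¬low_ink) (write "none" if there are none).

none

States satisfying low_ink → AX ¬low_ink: {Done, Paused, Printing, Queued}.
States satisfying AG (low_ink → AX ¬low_ink): ∅.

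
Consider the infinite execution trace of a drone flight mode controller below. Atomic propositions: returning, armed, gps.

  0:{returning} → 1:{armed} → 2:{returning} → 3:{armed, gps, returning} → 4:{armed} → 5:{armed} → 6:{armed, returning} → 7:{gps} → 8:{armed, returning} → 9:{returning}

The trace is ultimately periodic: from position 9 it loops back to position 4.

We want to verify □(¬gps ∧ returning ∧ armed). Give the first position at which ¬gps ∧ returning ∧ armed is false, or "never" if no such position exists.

0

At position 0 the labels are {returning}, so ¬gps ∧ returning ∧ armed is false there. This is the first violation.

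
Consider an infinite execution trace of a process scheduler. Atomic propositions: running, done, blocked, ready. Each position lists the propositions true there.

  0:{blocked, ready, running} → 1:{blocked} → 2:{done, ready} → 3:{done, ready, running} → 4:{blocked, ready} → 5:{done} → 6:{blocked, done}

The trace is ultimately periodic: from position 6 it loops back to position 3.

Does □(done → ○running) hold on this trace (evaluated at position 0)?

done → ○running must hold at every position from 0 onward. It fails at position 3, so □(done → ○running) is false.
Positions where done holds: 2, 3, 5, 6.
Check ○running at each: 2→ok, 3→fails, 5→fails, 6→ok.

Violated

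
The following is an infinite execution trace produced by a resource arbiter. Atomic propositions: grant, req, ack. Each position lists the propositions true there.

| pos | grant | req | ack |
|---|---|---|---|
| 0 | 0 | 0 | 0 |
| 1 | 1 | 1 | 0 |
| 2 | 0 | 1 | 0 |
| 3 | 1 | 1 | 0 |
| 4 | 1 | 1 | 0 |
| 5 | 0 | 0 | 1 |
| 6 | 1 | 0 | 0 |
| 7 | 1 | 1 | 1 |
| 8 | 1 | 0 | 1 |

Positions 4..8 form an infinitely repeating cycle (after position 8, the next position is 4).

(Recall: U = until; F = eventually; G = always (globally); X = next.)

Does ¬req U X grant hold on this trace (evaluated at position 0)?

Holds

Walking from position 0: X grant first holds at position 0, and ¬req holds at every earlier position along the way, so ¬req U X grant holds.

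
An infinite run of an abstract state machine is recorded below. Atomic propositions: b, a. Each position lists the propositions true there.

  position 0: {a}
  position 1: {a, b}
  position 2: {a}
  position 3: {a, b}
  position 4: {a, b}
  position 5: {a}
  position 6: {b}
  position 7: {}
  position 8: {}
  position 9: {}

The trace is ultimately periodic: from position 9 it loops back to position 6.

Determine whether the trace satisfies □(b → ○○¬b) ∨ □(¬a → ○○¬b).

Violated

b → ○○¬b must hold at every position from 0 onward. It fails at position 1, so □(b → ○○¬b) is false.
Positions where b holds: 1, 3, 4, 6.
Check ○○¬b at each: 1→fails, 3→ok, 4→fails, 6→ok.
¬a → ○○¬b must hold at every position from 0 onward. It fails at position 8, so □(¬a → ○○¬b) is false.
Positions where ¬a holds: 6, 7, 8, 9.
Check ○○¬b at each: 6→ok, 7→ok, 8→fails, 9→ok.
At position 0: □(b → ○○¬b) is false; □(¬a → ○○¬b) is false; so □(b → ○○¬b) ∨ □(¬a → ○○¬b) is false.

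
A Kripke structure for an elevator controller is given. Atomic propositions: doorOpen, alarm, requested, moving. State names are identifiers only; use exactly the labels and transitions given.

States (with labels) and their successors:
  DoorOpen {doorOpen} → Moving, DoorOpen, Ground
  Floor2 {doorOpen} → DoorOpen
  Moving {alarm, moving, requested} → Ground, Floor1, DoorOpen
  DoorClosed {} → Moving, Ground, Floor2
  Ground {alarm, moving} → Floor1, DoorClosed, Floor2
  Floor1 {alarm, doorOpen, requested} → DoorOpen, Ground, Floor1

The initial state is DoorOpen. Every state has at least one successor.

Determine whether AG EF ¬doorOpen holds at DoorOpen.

States satisfying EF ¬doorOpen: {DoorOpen, Floor2, Moving, DoorClosed, Ground, Floor1}.
States satisfying AG EF ¬doorOpen: {DoorOpen, Floor2, Moving, DoorClosed, Ground, Floor1}.
Every state reachable from DoorOpen satisfies EF ¬doorOpen.
DoorOpen ∈ Sat(AG EF ¬doorOpen).

Holds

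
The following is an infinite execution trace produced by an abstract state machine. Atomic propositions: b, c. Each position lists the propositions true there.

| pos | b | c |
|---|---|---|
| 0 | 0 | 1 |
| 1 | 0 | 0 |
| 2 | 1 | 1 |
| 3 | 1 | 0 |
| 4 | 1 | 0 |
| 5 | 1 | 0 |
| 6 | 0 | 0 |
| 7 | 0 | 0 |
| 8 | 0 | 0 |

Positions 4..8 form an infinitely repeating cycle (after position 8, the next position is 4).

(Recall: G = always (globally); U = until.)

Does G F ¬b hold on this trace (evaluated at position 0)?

F ¬b holds at every position 0..8, and those are all positions ever visited, so G F ¬b holds.

Holds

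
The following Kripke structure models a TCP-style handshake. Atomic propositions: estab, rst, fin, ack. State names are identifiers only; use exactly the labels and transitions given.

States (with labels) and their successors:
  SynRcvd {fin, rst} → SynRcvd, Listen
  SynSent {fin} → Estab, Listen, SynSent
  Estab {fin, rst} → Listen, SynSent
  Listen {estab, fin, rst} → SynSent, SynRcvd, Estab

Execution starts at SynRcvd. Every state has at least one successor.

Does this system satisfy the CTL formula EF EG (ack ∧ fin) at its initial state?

States satisfying EG (ack ∧ fin): ∅.
States satisfying EF EG (ack ∧ fin): ∅.
No suitable path/successor from SynRcvd witnesses the formula.
SynRcvd ∉ Sat(EF EG (ack ∧ fin)).

Violated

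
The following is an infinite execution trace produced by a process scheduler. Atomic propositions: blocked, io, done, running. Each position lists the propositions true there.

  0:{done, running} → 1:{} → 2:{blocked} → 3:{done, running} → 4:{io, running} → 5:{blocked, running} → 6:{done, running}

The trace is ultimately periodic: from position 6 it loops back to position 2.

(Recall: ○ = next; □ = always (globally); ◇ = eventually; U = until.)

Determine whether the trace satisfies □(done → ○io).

done → ○io must hold at every position from 0 onward. It fails at position 0, so □(done → ○io) is false.
Positions where done holds: 0, 3, 6.
Check ○io at each: 0→fails, 3→ok, 6→fails.

Violated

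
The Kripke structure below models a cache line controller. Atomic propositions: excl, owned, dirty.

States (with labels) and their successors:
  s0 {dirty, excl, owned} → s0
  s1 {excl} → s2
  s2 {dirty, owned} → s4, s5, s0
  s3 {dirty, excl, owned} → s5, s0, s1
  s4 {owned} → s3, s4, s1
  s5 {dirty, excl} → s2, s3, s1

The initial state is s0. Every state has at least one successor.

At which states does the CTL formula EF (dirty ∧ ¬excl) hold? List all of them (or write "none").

{s1, s2, s3, s4, s5}

States satisfying dirty ∧ ¬excl: {s2}.
States satisfying EF (dirty ∧ ¬excl): {s1, s2, s3, s4, s5}.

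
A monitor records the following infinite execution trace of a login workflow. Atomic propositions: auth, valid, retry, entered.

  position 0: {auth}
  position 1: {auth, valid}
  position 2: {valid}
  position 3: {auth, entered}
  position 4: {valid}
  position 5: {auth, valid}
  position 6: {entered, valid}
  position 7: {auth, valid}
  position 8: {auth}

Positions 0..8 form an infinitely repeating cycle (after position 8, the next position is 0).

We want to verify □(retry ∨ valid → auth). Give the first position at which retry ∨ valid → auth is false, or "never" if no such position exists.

2

Check retry ∨ valid → auth at each position in order: 0 ✓, 1 ✓.
At position 2 the labels are {valid}, so retry ∨ valid → auth is false there. This is the first violation.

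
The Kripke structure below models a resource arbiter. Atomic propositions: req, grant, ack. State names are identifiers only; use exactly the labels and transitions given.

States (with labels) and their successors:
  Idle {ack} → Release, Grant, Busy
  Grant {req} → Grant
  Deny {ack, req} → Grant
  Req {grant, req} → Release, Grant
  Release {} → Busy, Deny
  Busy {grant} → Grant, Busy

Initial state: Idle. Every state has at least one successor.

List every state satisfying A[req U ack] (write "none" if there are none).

States satisfying req: {Grant, Deny, Req}.
States satisfying ack: {Idle, Deny}.
States satisfying A[req U ack]: {Idle, Deny}.

{Idle, Deny}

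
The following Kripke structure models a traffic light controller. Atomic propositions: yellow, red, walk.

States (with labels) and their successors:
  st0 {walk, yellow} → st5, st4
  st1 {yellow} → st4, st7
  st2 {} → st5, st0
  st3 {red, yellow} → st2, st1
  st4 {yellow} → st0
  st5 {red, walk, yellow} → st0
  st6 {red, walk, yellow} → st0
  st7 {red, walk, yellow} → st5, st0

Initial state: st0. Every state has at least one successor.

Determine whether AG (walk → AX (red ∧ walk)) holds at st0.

Does not hold

States satisfying walk → AX (red ∧ walk): {st1, st2, st3, st4}.
States satisfying AG (walk → AX (red ∧ walk)): ∅.
st0 is reachable from st0 and violates walk → AX (red ∧ walk), so AG fails at st0.
st0 ∉ Sat(AG (walk → AX (red ∧ walk))).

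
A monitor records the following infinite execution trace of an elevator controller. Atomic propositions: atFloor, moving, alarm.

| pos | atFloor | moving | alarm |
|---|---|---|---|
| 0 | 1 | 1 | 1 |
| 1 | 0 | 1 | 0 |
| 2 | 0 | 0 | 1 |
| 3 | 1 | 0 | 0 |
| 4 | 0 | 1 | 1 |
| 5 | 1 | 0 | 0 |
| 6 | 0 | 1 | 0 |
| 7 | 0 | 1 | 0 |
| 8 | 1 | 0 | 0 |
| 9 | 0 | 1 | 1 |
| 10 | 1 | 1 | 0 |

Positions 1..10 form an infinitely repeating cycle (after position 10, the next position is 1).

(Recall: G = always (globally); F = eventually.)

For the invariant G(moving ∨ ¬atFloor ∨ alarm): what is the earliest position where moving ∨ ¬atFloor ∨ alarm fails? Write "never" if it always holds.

3

Check moving ∨ ¬atFloor ∨ alarm at each position in order: 0 ✓, 1 ✓, 2 ✓.
At position 3 the labels are {atFloor}, so moving ∨ ¬atFloor ∨ alarm is false there. This is the first violation.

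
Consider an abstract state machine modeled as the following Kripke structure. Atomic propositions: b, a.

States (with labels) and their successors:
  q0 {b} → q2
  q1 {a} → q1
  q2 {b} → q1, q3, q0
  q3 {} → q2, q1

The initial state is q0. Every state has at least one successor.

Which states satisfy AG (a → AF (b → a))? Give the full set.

{q0, q1, q2, q3}

States satisfying a → AF (b → a): {q0, q1, q2, q3}.
States satisfying AG (a → AF (b → a)): {q0, q1, q2, q3}.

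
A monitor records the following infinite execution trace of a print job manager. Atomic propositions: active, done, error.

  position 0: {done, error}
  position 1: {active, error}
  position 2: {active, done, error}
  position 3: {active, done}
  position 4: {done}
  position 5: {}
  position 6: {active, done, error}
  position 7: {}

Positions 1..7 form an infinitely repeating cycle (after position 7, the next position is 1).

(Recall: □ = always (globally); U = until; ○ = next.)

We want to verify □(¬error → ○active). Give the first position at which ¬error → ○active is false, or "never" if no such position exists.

Check ¬error → ○active at each position in order: 0 ✓, 1 ✓, 2 ✓.
At position 3 the labels are {active, done} and the next position 4 has {done}, so ¬error → ○active is false there. This is the first violation.

3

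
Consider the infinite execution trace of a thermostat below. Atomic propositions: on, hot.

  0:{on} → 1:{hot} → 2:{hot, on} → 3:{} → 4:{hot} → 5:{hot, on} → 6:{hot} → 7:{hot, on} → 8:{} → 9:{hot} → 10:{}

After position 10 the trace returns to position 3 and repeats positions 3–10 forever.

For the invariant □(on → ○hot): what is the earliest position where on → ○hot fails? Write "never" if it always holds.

2

Check on → ○hot at each position in order: 0 ✓, 1 ✓.
At position 2 the labels are {hot, on} and the next position 3 has {}, so on → ○hot is false there. This is the first violation.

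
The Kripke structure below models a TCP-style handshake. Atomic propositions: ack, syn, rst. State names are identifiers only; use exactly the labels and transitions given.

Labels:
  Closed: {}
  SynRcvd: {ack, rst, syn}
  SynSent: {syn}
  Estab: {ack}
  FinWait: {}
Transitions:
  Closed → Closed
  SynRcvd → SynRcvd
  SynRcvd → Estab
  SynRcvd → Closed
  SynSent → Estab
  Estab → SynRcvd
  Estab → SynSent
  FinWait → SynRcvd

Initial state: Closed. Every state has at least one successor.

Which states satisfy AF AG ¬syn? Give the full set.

States satisfying AG ¬syn: {Closed}.
States satisfying AF AG ¬syn: {Closed}.

{Closed}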